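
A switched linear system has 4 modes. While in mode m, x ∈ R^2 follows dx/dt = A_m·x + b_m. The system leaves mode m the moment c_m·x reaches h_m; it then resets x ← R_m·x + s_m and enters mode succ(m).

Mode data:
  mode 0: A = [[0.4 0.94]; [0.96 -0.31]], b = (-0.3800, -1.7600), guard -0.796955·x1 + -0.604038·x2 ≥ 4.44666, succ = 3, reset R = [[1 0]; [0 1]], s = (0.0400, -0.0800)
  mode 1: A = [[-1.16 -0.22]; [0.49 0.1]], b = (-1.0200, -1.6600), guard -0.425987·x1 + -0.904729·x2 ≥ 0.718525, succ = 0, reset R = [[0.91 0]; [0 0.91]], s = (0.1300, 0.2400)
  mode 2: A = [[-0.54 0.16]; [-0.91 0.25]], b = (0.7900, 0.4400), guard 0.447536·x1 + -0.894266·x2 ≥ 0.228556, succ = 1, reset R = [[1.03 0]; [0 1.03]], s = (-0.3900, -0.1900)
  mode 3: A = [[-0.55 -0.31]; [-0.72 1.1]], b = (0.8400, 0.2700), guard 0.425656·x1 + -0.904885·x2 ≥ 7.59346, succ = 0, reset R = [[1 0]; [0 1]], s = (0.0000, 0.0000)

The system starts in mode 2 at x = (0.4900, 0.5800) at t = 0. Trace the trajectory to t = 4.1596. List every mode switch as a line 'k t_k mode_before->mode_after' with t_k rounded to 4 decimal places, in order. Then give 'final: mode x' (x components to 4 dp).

1 1.4557 2->1
2 2.0386 1->0
3 3.3451 0->3
final: 3 -0.3986 -6.3691

Mode 2: guard c·x = 0.2286 hit at Δt = 1.4557 (t = 1.4557), x⁻ = (1.0992, 0.2945) → reset → x⁺ = (0.7422, 0.1134), jump to mode 1
Mode 1: guard c·x = 0.7185 hit at Δt = 0.5829 (t = 2.0386), x⁻ = (-0.0208, -0.7844) → reset → x⁺ = (0.1111, -0.4738), jump to mode 0
Mode 0: guard c·x = 4.4467 hit at Δt = 1.3065 (t = 3.3451), x⁻ = (-3.0186, -3.3788) → reset → x⁺ = (-2.9786, -3.4588), jump to mode 3
Mode 3: flow for 0.8145 to horizon, guard not reached → x = (-0.3986, -6.3691)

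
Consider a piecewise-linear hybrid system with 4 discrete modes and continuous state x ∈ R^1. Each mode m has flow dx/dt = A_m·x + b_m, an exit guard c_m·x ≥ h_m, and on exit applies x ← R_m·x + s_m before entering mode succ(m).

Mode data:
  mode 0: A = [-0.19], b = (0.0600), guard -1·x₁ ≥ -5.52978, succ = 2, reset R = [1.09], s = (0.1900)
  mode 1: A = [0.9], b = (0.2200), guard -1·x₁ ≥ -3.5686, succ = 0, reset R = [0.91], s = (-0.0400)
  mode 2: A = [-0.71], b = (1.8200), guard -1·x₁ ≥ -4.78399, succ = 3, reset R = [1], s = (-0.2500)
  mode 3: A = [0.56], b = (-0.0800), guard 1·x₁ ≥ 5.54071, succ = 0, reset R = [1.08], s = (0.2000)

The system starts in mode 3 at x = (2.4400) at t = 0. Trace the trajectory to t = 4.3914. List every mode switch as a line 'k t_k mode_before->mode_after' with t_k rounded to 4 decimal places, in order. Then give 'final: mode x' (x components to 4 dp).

Mode 3: guard c·x = 5.5407 hit at Δt = 1.5256 (t = 1.5256), x⁻ = (5.5407) → reset → x⁺ = (6.1840), jump to mode 0
Mode 0: guard c·x = -5.5298 hit at Δt = 0.6221 (t = 2.1477), x⁻ = (5.5298) → reset → x⁺ = (6.2175), jump to mode 2
Mode 2: guard c·x = -4.7840 hit at Δt = 0.7015 (t = 2.8492), x⁻ = (4.7840) → reset → x⁺ = (4.5340), jump to mode 3
Mode 3: guard c·x = 5.5407 hit at Δt = 0.3686 (t = 3.2178), x⁻ = (5.5407) → reset → x⁺ = (6.1840), jump to mode 0
Mode 0: guard c·x = -5.5298 hit at Δt = 0.6221 (t = 3.8399), x⁻ = (5.5298) → reset → x⁺ = (6.2175), jump to mode 2
Mode 2: flow for 0.5515 to horizon, guard not reached → x = (5.0335)

1 1.5256 3->0
2 2.1477 0->2
3 2.8492 2->3
4 3.2178 3->0
5 3.8399 0->2
final: 2 5.0335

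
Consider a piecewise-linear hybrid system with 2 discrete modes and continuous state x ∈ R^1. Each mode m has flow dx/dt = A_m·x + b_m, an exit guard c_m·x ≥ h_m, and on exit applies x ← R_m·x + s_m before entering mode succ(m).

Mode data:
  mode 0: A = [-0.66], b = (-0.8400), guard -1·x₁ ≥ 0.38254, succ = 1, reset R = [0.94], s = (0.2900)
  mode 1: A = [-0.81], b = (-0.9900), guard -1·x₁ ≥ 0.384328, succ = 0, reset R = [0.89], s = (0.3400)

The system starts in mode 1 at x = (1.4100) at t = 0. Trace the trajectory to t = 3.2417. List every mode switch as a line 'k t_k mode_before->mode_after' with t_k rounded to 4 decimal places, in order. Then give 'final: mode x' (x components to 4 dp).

Mode 1: guard c·x = 0.3843 hit at Δt = 1.4132 (t = 1.4132), x⁻ = (-0.3843) → reset → x⁺ = (-0.0021), jump to mode 0
Mode 0: guard c·x = 0.3825 hit at Δt = 0.5392 (t = 1.9524), x⁻ = (-0.3825) → reset → x⁺ = (-0.0696), jump to mode 1
Mode 1: guard c·x = 0.3843 hit at Δt = 0.3937 (t = 2.3461), x⁻ = (-0.3843) → reset → x⁺ = (-0.0021), jump to mode 0
Mode 0: guard c·x = 0.3825 hit at Δt = 0.5392 (t = 2.8853), x⁻ = (-0.3825) → reset → x⁺ = (-0.0696), jump to mode 1
Mode 1: flow for 0.3564 to horizon, guard not reached → x = (-0.3586)

1 1.4132 1->0
2 1.9524 0->1
3 2.3461 1->0
4 2.8853 0->1
final: 1 -0.3586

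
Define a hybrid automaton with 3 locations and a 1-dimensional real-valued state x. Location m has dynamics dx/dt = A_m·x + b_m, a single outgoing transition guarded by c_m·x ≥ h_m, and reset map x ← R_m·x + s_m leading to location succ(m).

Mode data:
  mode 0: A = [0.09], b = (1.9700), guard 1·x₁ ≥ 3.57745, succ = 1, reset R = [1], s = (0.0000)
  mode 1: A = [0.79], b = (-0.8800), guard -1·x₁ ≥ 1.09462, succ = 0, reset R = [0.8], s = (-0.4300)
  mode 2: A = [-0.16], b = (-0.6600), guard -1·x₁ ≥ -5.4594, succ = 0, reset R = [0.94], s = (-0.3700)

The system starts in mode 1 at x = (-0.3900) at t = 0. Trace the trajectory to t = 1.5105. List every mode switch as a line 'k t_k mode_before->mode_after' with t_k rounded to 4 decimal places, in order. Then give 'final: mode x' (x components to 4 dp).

1 0.4864 1->0
final: 0 0.6816

Mode 1: guard c·x = 1.0946 hit at Δt = 0.4864 (t = 0.4864), x⁻ = (-1.0946) → reset → x⁺ = (-1.3057), jump to mode 0
Mode 0: flow for 1.0241 to horizon, guard not reached → x = (0.6816)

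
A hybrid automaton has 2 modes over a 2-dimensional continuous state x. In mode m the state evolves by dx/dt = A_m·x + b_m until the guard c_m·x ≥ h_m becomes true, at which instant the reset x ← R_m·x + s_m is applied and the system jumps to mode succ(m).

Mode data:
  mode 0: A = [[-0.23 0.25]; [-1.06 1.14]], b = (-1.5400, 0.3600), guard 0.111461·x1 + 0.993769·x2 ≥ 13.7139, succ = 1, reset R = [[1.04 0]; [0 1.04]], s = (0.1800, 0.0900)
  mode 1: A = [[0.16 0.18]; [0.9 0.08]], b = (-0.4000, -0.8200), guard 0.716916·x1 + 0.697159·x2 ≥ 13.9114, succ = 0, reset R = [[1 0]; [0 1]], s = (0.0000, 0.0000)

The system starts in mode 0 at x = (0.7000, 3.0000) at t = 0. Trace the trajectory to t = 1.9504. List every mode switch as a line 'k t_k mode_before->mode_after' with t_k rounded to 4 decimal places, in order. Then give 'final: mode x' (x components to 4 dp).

1 1.3633 0->1
final: 1 2.5583 15.5031

Mode 0: guard c·x = 13.7139 hit at Δt = 1.3633 (t = 1.3633), x⁻ = (0.8422, 13.7054) → reset → x⁺ = (1.0559, 14.3436), jump to mode 1
Mode 1: flow for 0.5871 to horizon, guard not reached → x = (2.5583, 15.5031)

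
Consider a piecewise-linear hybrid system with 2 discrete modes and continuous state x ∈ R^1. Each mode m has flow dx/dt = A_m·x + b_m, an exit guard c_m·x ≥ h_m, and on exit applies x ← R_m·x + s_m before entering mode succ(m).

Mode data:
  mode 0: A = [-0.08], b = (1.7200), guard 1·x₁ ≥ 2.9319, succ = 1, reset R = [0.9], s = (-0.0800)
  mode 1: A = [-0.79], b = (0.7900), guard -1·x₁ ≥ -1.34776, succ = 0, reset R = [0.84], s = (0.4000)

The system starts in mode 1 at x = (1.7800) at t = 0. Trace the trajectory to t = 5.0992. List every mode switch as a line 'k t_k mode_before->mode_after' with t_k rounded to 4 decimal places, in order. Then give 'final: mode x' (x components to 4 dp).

Mode 1: guard c·x = -1.3478 hit at Δt = 1.0225 (t = 1.0225), x⁻ = (1.3478) → reset → x⁺ = (1.5321), jump to mode 0
Mode 0: guard c·x = 2.9319 hit at Δt = 0.9085 (t = 1.9310), x⁻ = (2.9319) → reset → x⁺ = (2.5587), jump to mode 1
Mode 1: guard c·x = -1.3478 hit at Δt = 1.8989 (t = 3.8299), x⁻ = (1.3478) → reset → x⁺ = (1.5321), jump to mode 0
Mode 0: guard c·x = 2.9319 hit at Δt = 0.9085 (t = 4.7384), x⁻ = (2.9319) → reset → x⁺ = (2.5587), jump to mode 1
Mode 1: flow for 0.3608 to horizon, guard not reached → x = (2.1721)

1 1.0225 1->0
2 1.9310 0->1
3 3.8299 1->0
4 4.7384 0->1
final: 1 2.1721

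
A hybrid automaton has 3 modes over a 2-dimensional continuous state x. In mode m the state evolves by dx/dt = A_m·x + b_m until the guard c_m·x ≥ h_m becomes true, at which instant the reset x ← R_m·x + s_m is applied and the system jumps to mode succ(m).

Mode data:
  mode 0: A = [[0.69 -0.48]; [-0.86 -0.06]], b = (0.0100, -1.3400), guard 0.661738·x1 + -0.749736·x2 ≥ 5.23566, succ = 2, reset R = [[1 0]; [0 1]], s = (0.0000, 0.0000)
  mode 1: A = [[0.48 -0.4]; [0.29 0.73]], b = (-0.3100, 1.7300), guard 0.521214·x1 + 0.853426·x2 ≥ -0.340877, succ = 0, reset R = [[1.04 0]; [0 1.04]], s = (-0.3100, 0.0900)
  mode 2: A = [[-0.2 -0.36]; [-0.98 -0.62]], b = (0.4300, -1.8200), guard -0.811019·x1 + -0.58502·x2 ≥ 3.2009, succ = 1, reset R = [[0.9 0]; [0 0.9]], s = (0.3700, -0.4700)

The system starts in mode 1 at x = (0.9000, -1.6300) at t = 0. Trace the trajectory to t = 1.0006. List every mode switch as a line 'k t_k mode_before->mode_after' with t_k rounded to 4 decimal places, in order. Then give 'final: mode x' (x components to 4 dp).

Mode 1: guard c·x = -0.3409 hit at Δt = 0.4594 (t = 0.4594), x⁻ = (1.2554, -1.1661) → reset → x⁺ = (0.9956, -1.1228), jump to mode 0
Mode 0: flow for 0.5412 to horizon, guard not reached → x = (1.9928, -2.4586)

1 0.4594 1->0
final: 0 1.9928 -2.4586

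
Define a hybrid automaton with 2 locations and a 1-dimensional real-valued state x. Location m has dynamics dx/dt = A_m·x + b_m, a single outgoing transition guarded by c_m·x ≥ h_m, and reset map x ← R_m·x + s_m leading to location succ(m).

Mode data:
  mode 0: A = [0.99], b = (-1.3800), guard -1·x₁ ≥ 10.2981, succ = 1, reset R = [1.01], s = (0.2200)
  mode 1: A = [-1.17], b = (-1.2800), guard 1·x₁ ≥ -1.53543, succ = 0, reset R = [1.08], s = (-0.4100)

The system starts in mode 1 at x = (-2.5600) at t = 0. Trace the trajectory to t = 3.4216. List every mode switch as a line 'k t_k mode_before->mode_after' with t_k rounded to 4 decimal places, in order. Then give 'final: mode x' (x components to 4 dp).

1 1.0259 1->0
2 2.2552 0->1
final: 1 -3.4154

Mode 1: guard c·x = -1.5354 hit at Δt = 1.0259 (t = 1.0259), x⁻ = (-1.5354) → reset → x⁺ = (-2.0683), jump to mode 0
Mode 0: guard c·x = 10.2981 hit at Δt = 1.2293 (t = 2.2552), x⁻ = (-10.2981) → reset → x⁺ = (-10.1811), jump to mode 1
Mode 1: flow for 1.1664 to horizon, guard not reached → x = (-3.4154)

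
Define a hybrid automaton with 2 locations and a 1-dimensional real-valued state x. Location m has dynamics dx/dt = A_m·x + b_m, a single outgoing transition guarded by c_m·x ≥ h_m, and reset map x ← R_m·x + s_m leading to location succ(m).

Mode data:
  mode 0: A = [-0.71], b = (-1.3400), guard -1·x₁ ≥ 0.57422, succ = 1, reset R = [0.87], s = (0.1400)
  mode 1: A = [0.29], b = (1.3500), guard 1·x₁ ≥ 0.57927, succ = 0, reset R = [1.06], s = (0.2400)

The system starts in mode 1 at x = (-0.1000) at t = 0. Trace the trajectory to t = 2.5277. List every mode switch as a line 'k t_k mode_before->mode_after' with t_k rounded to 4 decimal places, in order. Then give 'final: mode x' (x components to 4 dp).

1 0.4793 1->0
2 1.5160 0->1
3 2.1976 1->0
final: 0 0.2813

Mode 1: guard c·x = 0.5793 hit at Δt = 0.4793 (t = 0.4793), x⁻ = (0.5793) → reset → x⁺ = (0.8540), jump to mode 0
Mode 0: guard c·x = 0.5742 hit at Δt = 1.0367 (t = 1.5160), x⁻ = (-0.5742) → reset → x⁺ = (-0.3596), jump to mode 1
Mode 1: guard c·x = 0.5793 hit at Δt = 0.6816 (t = 2.1976), x⁻ = (0.5793) → reset → x⁺ = (0.8540), jump to mode 0
Mode 0: flow for 0.3301 to horizon, guard not reached → x = (0.2813)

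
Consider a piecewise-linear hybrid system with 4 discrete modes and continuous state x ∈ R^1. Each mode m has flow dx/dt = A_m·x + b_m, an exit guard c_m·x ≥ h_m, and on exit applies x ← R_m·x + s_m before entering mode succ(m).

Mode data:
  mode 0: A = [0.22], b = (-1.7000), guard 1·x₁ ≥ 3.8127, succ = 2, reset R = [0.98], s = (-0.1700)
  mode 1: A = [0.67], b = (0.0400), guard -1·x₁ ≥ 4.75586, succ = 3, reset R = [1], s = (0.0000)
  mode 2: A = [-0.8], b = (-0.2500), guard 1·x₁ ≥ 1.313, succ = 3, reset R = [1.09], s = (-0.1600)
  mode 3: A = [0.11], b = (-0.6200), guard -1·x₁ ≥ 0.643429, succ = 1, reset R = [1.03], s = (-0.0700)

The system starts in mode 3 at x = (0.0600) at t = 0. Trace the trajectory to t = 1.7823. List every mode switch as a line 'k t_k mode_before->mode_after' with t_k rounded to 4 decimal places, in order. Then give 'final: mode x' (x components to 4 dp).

Mode 3: guard c·x = 0.6434 hit at Δt = 1.0800 (t = 1.0800), x⁻ = (-0.6434) → reset → x⁺ = (-0.7327), jump to mode 1
Mode 1: flow for 0.7023 to horizon, guard not reached → x = (-1.1371)

1 1.0800 3->1
final: 1 -1.1371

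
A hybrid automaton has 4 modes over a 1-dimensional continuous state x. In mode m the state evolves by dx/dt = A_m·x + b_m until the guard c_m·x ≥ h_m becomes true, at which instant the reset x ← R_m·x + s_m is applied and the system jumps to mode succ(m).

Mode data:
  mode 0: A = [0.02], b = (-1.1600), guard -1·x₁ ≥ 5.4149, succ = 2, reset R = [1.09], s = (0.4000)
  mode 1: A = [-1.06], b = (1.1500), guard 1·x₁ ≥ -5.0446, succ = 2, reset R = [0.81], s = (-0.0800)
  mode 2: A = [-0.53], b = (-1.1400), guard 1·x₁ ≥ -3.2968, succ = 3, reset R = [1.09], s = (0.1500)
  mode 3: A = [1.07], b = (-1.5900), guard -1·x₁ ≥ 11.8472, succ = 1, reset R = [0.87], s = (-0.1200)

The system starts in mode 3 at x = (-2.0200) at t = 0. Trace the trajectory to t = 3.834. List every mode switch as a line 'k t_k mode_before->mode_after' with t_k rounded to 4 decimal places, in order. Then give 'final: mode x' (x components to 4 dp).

1 1.2484 3->1
2 1.8430 1->2
3 2.9082 2->3
final: 3 -11.7885

Mode 3: guard c·x = 11.8472 hit at Δt = 1.2484 (t = 1.2484), x⁻ = (-11.8472) → reset → x⁺ = (-10.4271), jump to mode 1
Mode 1: guard c·x = -5.0446 hit at Δt = 0.5946 (t = 1.8430), x⁻ = (-5.0446) → reset → x⁺ = (-4.1661), jump to mode 2
Mode 2: guard c·x = -3.2968 hit at Δt = 1.0652 (t = 2.9082), x⁻ = (-3.2968) → reset → x⁺ = (-3.4435), jump to mode 3
Mode 3: flow for 0.9258 to horizon, guard not reached → x = (-11.7885)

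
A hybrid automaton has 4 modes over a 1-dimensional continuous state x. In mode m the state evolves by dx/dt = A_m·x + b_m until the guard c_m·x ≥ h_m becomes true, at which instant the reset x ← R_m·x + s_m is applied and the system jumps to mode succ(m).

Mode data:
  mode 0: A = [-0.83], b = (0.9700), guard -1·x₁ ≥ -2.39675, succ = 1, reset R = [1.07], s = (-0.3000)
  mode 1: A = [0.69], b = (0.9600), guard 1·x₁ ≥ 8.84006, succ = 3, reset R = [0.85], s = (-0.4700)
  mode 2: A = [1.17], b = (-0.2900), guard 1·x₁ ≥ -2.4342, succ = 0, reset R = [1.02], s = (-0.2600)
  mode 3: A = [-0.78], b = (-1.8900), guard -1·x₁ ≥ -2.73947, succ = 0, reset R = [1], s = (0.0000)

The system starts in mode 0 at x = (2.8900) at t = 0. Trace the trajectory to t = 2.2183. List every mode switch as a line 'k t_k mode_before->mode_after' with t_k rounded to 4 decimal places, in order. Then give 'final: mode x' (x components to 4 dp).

1 0.4068 0->1
2 1.8983 1->3
final: 3 4.9529

Mode 0: guard c·x = -2.3967 hit at Δt = 0.4068 (t = 0.4068), x⁻ = (2.3968) → reset → x⁺ = (2.2645), jump to mode 1
Mode 1: guard c·x = 8.8401 hit at Δt = 1.4915 (t = 1.8983), x⁻ = (8.8401) → reset → x⁺ = (7.0441), jump to mode 3
Mode 3: flow for 0.3200 to horizon, guard not reached → x = (4.9529)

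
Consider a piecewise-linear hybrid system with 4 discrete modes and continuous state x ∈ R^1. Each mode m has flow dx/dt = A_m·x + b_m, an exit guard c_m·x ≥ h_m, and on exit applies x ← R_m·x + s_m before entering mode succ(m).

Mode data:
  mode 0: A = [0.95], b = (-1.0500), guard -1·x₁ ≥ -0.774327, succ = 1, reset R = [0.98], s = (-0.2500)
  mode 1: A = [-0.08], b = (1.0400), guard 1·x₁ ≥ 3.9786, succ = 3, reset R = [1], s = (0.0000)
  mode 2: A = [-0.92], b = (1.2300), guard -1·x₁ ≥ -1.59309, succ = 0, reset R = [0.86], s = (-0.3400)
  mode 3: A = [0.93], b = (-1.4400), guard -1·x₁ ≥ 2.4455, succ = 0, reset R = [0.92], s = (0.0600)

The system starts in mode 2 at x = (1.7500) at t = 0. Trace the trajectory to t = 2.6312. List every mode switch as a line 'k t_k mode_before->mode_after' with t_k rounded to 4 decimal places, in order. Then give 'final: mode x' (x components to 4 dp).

Mode 2: guard c·x = -1.5931 hit at Δt = 0.5194 (t = 0.5194), x⁻ = (1.5931) → reset → x⁺ = (1.0301), jump to mode 0
Mode 0: guard c·x = -0.7743 hit at Δt = 1.5597 (t = 2.0791), x⁻ = (0.7743) → reset → x⁺ = (0.5088), jump to mode 1
Mode 1: flow for 0.5521 to horizon, guard not reached → x = (1.0486)

1 0.5194 2->0
2 2.0791 0->1
final: 1 1.0486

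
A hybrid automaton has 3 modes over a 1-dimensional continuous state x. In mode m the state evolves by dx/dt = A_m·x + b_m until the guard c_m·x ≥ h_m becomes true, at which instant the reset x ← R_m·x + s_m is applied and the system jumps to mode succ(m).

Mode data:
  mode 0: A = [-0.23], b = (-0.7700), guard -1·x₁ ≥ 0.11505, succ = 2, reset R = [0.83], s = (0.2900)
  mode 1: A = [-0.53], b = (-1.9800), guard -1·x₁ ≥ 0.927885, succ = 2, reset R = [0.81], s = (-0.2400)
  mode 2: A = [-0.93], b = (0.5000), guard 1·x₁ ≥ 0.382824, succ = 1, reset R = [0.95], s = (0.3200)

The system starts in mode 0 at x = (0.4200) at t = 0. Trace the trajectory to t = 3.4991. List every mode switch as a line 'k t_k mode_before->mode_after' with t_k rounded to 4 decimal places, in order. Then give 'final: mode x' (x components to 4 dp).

Mode 0: guard c·x = 0.1150 hit at Δt = 0.6659 (t = 0.6659), x⁻ = (-0.1150) → reset → x⁺ = (0.1945), jump to mode 2
Mode 2: guard c·x = 0.3828 hit at Δt = 0.8558 (t = 1.5217), x⁻ = (0.3828) → reset → x⁺ = (0.6837), jump to mode 1
Mode 1: guard c·x = 0.9279 hit at Δt = 0.8558 (t = 2.3775), x⁻ = (-0.9279) → reset → x⁺ = (-0.9916), jump to mode 2
Mode 2: flow for 1.1216 to horizon, guard not reached → x = (-0.0012)

1 0.6659 0->2
2 1.5217 2->1
3 2.3775 1->2
final: 2 -0.0012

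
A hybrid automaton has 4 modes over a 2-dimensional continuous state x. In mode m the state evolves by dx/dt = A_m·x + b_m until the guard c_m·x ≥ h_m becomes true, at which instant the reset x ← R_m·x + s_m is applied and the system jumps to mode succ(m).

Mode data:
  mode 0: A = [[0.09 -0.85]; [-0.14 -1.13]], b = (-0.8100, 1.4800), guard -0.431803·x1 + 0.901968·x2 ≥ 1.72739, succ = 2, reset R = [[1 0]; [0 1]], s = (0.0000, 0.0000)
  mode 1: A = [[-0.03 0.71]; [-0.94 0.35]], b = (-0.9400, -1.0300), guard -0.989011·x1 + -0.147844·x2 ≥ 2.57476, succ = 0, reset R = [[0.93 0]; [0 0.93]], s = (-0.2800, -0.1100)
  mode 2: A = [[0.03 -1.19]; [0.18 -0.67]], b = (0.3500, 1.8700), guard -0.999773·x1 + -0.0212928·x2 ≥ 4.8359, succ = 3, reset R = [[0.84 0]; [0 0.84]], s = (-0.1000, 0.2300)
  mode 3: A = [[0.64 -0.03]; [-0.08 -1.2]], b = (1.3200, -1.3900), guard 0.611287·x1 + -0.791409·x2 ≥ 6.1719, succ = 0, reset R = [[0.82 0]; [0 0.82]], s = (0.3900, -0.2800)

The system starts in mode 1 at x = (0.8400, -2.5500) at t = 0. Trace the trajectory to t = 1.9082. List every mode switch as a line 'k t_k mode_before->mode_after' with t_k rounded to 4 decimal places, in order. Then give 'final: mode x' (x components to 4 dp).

Mode 1: guard c·x = 2.5748 hit at Δt = 0.8435 (t = 0.8435), x⁻ = (-2.0011, -4.0291) → reset → x⁺ = (-2.1410, -3.8571), jump to mode 0
Mode 0: flow for 1.0647 to horizon, guard not reached → x = (-1.7068, -0.1011)

1 0.8435 1->0
final: 0 -1.7068 -0.1011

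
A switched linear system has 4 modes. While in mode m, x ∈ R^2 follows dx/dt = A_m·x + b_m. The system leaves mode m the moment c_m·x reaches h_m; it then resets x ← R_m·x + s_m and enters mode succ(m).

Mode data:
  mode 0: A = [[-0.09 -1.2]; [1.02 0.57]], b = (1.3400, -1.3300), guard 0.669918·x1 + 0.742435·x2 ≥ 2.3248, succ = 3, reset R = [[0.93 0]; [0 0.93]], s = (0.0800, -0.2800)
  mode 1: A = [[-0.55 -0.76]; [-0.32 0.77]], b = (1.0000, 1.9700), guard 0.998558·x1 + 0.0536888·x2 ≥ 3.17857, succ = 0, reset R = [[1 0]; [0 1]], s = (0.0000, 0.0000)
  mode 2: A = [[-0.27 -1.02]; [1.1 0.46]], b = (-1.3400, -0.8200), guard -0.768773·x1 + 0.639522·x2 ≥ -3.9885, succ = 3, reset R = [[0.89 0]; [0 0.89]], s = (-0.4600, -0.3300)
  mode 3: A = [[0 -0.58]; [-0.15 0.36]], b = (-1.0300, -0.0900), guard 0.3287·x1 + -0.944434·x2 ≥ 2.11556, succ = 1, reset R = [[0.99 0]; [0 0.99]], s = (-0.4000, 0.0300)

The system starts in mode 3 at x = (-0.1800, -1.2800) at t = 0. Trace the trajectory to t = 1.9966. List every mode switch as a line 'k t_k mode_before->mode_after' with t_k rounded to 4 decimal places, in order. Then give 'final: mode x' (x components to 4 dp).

Mode 3: guard c·x = 2.1156 hit at Δt = 1.5162 (t = 1.5162), x⁻ = (-0.2032, -2.3108) → reset → x⁺ = (-0.6012, -2.2576), jump to mode 1
Mode 1: flow for 0.4804 to horizon, guard not reached → x = (0.6592, -2.1271)

1 1.5162 3->1
final: 1 0.6592 -2.1271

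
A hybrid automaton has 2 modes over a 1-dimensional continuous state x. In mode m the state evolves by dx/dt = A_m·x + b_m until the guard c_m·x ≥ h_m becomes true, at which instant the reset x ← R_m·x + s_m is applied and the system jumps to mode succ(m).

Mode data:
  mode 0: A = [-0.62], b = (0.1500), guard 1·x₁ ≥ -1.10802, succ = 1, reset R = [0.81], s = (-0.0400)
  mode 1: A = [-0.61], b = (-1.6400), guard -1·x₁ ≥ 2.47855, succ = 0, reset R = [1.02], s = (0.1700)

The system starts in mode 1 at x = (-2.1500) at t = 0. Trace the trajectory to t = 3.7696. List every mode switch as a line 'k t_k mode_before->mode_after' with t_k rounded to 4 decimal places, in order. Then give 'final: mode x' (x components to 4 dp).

Mode 1: guard c·x = 2.4785 hit at Δt = 1.5440 (t = 1.5440), x⁻ = (-2.4785) → reset → x⁺ = (-2.3581), jump to mode 0
Mode 0: guard c·x = -1.1080 hit at Δt = 1.0572 (t = 2.6012), x⁻ = (-1.1080) → reset → x⁺ = (-0.9375), jump to mode 1
Mode 1: flow for 1.1684 to horizon, guard not reached → x = (-1.8300)

1 1.5440 1->0
2 2.6012 0->1
final: 1 -1.8300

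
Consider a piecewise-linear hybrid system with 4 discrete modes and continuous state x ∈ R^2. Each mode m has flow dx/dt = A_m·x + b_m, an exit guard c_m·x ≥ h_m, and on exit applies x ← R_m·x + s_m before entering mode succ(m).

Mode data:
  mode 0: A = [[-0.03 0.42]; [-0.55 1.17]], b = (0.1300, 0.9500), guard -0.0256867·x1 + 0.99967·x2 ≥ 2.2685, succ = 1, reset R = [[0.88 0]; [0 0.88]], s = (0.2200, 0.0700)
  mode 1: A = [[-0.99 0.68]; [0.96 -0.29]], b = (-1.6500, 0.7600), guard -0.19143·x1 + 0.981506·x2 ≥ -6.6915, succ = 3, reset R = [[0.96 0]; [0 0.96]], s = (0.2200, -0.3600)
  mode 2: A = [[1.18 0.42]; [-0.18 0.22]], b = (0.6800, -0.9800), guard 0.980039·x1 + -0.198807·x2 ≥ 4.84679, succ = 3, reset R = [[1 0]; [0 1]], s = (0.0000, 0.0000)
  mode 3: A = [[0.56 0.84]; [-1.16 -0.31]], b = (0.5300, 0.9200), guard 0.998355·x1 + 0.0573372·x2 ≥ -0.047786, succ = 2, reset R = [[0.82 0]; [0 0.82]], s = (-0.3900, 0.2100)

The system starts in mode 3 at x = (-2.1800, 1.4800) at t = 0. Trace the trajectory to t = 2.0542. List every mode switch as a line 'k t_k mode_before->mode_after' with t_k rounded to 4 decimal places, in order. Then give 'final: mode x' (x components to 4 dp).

1 1.0106 3->2
final: 2 1.7683 2.4150

Mode 3: guard c·x = -0.0478 hit at Δt = 1.0106 (t = 1.0106), x⁻ = (-0.2355, 3.2668) → reset → x⁺ = (-0.5831, 2.8887), jump to mode 2
Mode 2: flow for 1.0436 to horizon, guard not reached → x = (1.7683, 2.4150)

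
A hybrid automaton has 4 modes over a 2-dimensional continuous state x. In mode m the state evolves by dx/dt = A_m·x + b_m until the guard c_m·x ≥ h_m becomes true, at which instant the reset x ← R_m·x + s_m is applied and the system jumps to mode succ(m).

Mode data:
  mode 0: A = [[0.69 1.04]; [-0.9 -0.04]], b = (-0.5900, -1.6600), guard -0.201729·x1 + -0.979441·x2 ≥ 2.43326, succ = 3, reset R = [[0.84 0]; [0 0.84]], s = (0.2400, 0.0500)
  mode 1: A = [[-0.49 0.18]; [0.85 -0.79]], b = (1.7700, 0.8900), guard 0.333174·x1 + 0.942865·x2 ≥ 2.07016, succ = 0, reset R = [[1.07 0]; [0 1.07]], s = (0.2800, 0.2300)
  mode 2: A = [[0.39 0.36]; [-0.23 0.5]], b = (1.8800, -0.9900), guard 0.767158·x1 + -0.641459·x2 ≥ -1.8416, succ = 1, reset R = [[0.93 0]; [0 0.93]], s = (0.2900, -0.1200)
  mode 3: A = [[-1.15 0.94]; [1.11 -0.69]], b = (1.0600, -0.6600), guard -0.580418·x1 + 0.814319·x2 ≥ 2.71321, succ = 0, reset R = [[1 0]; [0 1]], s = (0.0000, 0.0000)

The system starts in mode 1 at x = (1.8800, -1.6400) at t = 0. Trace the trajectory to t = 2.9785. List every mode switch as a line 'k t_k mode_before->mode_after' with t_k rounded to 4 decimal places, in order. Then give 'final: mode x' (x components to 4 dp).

1 1.0429 1->0
2 1.9905 0->3
final: 3 1.3473 -0.2368

Mode 1: guard c·x = 2.0702 hit at Δt = 1.0429 (t = 1.0429), x⁻ = (2.5862, 1.2817) → reset → x⁺ = (3.0472, 1.6015), jump to mode 0
Mode 0: guard c·x = 2.4333 hit at Δt = 0.9476 (t = 1.9905), x⁻ = (4.3251, -3.3752) → reset → x⁺ = (3.8731, -2.7851), jump to mode 3
Mode 3: flow for 0.9880 to horizon, guard not reached → x = (1.3473, -0.2368)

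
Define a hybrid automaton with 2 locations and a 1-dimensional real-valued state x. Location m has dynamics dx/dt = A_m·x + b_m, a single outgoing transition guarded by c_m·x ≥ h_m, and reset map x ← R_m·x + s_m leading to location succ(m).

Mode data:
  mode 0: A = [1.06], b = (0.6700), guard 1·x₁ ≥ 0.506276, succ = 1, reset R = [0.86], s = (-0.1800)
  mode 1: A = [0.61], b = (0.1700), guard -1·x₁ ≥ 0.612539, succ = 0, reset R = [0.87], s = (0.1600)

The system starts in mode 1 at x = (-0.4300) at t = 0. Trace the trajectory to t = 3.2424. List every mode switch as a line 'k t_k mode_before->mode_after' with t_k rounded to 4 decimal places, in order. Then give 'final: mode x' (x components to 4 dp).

1 1.2973 1->0
2 2.6934 0->1
final: 1 0.4678

Mode 1: guard c·x = 0.6125 hit at Δt = 1.2973 (t = 1.2973), x⁻ = (-0.6125) → reset → x⁺ = (-0.3729), jump to mode 0
Mode 0: guard c·x = 0.5063 hit at Δt = 1.3961 (t = 2.6934), x⁻ = (0.5063) → reset → x⁺ = (0.2554), jump to mode 1
Mode 1: flow for 0.5490 to horizon, guard not reached → x = (0.4678)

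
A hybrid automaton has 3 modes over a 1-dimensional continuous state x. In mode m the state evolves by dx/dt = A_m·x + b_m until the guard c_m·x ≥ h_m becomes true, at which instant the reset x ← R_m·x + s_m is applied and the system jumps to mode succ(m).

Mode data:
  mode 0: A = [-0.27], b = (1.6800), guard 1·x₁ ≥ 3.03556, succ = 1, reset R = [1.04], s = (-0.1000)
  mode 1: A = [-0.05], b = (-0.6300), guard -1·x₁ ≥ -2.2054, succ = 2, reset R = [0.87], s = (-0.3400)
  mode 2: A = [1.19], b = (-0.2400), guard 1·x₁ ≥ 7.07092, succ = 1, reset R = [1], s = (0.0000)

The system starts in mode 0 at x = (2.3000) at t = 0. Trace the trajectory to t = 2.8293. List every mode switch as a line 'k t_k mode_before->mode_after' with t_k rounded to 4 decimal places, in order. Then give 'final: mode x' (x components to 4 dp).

1 0.7692 0->1
2 1.8877 1->2
final: 2 4.4242

Mode 0: guard c·x = 3.0356 hit at Δt = 0.7692 (t = 0.7692), x⁻ = (3.0356) → reset → x⁺ = (3.0570), jump to mode 1
Mode 1: guard c·x = -2.2054 hit at Δt = 1.1185 (t = 1.8877), x⁻ = (2.2054) → reset → x⁺ = (1.5787), jump to mode 2
Mode 2: flow for 0.9416 to horizon, guard not reached → x = (4.4242)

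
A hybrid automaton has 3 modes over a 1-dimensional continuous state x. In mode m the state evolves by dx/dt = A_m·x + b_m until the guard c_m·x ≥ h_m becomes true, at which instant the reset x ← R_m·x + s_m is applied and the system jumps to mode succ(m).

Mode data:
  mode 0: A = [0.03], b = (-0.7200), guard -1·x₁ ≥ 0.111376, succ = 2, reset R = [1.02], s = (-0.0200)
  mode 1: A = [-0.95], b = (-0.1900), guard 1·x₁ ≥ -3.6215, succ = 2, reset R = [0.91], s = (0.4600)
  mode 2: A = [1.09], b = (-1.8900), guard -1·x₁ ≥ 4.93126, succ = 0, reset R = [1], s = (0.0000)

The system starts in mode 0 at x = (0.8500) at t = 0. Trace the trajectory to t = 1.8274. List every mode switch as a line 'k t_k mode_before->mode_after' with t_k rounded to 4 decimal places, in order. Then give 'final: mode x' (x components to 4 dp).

1 1.3563 0->2
final: 2 -1.3870

Mode 0: guard c·x = 0.1114 hit at Δt = 1.3563 (t = 1.3563), x⁻ = (-0.1114) → reset → x⁺ = (-0.1336), jump to mode 2
Mode 2: flow for 0.4711 to horizon, guard not reached → x = (-1.3870)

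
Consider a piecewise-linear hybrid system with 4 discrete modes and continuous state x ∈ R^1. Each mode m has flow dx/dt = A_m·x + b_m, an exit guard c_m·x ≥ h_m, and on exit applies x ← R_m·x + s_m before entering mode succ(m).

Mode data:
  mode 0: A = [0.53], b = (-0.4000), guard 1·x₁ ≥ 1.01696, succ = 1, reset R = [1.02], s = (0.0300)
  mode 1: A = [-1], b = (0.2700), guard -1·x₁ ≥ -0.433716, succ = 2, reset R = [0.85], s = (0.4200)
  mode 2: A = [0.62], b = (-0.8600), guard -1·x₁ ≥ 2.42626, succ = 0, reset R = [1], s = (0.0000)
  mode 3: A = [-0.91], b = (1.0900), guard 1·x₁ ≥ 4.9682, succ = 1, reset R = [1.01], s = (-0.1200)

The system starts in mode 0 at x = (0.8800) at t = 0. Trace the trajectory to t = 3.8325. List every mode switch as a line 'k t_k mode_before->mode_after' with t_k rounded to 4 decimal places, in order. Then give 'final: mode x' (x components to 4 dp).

1 1.3938 0->1
2 2.9769 1->2
final: 2 0.3699

Mode 0: guard c·x = 1.0170 hit at Δt = 1.3938 (t = 1.3938), x⁻ = (1.0170) → reset → x⁺ = (1.0673), jump to mode 1
Mode 1: guard c·x = -0.4337 hit at Δt = 1.5831 (t = 2.9769), x⁻ = (0.4337) → reset → x⁺ = (0.7887), jump to mode 2
Mode 2: flow for 0.8556 to horizon, guard not reached → x = (0.3699)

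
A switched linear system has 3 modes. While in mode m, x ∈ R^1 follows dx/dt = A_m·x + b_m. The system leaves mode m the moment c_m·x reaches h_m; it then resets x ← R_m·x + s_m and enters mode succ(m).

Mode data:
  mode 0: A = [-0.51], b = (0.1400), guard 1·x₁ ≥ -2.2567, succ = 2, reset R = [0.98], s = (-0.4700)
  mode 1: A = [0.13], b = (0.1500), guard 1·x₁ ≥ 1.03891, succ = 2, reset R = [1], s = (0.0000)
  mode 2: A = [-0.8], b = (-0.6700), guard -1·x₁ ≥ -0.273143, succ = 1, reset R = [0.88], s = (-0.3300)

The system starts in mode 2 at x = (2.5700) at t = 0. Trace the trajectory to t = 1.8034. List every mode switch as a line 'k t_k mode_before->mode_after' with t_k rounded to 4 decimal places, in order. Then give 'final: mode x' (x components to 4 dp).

Mode 2: guard c·x = -0.2731 hit at Δt = 1.4013 (t = 1.4013), x⁻ = (0.2731) → reset → x⁺ = (-0.0896), jump to mode 1
Mode 1: flow for 0.4021 to horizon, guard not reached → x = (-0.0325)

1 1.4013 2->1
final: 1 -0.0325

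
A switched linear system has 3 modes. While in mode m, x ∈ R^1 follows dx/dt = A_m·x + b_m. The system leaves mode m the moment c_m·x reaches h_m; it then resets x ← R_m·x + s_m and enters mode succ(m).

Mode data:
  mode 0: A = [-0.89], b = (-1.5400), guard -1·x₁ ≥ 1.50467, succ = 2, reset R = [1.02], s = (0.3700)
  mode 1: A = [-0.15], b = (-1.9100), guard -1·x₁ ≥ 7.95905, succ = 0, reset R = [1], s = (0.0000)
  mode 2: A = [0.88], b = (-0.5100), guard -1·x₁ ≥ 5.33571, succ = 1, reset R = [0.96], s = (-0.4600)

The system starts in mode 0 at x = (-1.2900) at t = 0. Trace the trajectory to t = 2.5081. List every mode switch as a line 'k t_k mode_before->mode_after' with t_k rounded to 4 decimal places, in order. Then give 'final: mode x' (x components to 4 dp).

Mode 0: guard c·x = 1.5047 hit at Δt = 0.7511 (t = 0.7511), x⁻ = (-1.5047) → reset → x⁺ = (-1.1648), jump to mode 2
Mode 2: guard c·x = 5.3357 hit at Δt = 1.3877 (t = 2.1388), x⁻ = (-5.3357) → reset → x⁺ = (-5.5823), jump to mode 1
Mode 1: flow for 0.3693 to horizon, guard not reached → x = (-5.9676)

1 0.7511 0->2
2 2.1388 2->1
final: 1 -5.9676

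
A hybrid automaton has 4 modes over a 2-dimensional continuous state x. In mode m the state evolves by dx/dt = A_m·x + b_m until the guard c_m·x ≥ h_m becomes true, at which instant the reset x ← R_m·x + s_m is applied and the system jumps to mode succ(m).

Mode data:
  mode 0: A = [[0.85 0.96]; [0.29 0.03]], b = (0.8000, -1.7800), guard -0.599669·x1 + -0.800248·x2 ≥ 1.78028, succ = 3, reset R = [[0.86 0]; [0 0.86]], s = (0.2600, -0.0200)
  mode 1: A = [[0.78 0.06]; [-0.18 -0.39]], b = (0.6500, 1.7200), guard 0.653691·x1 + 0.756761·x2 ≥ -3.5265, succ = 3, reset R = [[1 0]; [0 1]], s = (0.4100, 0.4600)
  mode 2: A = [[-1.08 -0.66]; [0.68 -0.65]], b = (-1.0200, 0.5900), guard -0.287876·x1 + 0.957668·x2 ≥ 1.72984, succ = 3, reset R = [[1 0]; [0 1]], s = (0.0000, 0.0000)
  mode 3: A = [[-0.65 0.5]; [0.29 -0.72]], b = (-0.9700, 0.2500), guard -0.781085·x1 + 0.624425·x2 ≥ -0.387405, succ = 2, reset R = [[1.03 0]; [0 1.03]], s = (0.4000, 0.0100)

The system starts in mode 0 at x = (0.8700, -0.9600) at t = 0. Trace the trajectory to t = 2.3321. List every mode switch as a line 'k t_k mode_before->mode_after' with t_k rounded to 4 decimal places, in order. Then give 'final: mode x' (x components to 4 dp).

Mode 0: guard c·x = 1.7803 hit at Δt = 1.1430 (t = 1.1430), x⁻ = (0.6899, -2.7416) → reset → x⁺ = (0.8533, -2.3778), jump to mode 3
Mode 3: guard c·x = -0.3874 hit at Δt = 0.7224 (t = 1.8654), x⁻ = (-0.5184, -1.2689) → reset → x⁺ = (-0.1340, -1.2970), jump to mode 2
Mode 2: flow for 0.4667 to horizon, guard not reached → x = (-0.2145, -0.7656)

1 1.1430 0->3
2 1.8654 3->2
final: 2 -0.2145 -0.7656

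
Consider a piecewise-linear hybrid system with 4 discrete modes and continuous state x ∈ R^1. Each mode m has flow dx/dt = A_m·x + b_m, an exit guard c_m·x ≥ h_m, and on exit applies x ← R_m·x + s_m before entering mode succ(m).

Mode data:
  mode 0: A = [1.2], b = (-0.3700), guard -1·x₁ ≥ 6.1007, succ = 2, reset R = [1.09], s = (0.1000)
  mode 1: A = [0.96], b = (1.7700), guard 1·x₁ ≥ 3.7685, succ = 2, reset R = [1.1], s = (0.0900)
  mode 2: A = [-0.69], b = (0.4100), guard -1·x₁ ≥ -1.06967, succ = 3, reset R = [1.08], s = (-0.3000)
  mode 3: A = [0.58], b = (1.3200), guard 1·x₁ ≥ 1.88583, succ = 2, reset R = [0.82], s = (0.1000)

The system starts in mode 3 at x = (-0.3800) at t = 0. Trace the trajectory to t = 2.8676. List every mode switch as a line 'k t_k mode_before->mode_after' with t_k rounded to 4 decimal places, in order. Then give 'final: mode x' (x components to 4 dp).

1 1.3556 3->2
2 2.5068 2->3
final: 3 1.5841

Mode 3: guard c·x = 1.8858 hit at Δt = 1.3556 (t = 1.3556), x⁻ = (1.8858) → reset → x⁺ = (1.6464), jump to mode 2
Mode 2: guard c·x = -1.0697 hit at Δt = 1.1512 (t = 2.5068), x⁻ = (1.0697) → reset → x⁺ = (0.8552), jump to mode 3
Mode 3: flow for 0.3608 to horizon, guard not reached → x = (1.5841)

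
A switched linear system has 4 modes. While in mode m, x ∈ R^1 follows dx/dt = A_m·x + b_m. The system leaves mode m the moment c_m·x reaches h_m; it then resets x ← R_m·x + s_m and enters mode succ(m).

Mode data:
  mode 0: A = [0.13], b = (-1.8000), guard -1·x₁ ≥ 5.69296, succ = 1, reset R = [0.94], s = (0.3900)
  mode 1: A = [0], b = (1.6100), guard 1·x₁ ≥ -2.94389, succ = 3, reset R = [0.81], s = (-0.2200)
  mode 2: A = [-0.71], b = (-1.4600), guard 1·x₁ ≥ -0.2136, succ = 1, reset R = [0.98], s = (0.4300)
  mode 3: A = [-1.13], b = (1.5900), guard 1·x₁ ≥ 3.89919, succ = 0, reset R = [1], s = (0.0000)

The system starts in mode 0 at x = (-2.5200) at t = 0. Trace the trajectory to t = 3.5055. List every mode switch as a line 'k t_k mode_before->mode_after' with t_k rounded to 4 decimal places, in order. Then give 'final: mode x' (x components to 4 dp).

Mode 0: guard c·x = 5.6930 hit at Δt = 1.3631 (t = 1.3631), x⁻ = (-5.6930) → reset → x⁺ = (-4.9614), jump to mode 1
Mode 1: guard c·x = -2.9439 hit at Δt = 1.2531 (t = 2.6162), x⁻ = (-2.9439) → reset → x⁺ = (-2.6046), jump to mode 3
Mode 3: flow for 0.8893 to horizon, guard not reached → x = (-0.0615)

1 1.3631 0->1
2 2.6162 1->3
final: 3 -0.0615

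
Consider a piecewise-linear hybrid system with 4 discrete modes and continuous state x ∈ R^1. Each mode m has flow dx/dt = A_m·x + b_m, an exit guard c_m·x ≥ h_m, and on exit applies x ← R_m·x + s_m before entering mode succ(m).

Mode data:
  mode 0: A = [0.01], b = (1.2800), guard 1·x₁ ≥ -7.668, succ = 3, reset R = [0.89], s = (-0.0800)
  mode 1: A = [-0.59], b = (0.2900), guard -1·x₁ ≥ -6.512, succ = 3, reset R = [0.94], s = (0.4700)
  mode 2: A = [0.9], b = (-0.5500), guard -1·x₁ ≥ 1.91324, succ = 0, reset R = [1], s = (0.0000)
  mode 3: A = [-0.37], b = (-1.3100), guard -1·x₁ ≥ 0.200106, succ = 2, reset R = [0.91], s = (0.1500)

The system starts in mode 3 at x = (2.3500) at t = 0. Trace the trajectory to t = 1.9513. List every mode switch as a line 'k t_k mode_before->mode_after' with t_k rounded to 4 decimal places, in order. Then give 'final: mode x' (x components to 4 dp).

Mode 3: guard c·x = 0.2001 hit at Δt = 1.5331 (t = 1.5331), x⁻ = (-0.2001) → reset → x⁺ = (-0.0321), jump to mode 2
Mode 2: flow for 0.4182 to horizon, guard not reached → x = (-0.3260)

1 1.5331 3->2
final: 2 -0.3260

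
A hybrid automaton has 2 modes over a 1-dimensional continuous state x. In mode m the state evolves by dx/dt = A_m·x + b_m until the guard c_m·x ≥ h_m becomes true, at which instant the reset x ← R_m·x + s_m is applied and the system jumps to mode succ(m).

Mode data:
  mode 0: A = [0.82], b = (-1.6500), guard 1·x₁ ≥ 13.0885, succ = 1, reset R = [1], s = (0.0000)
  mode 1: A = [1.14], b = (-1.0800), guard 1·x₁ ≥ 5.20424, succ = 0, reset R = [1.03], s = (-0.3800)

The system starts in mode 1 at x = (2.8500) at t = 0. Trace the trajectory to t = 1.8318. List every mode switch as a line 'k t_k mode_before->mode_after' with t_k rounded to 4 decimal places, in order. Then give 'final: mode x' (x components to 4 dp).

1 0.7064 1->0
final: 0 9.4813

Mode 1: guard c·x = 5.2042 hit at Δt = 0.7064 (t = 0.7064), x⁻ = (5.2042) → reset → x⁺ = (4.9804), jump to mode 0
Mode 0: flow for 1.1254 to horizon, guard not reached → x = (9.4813)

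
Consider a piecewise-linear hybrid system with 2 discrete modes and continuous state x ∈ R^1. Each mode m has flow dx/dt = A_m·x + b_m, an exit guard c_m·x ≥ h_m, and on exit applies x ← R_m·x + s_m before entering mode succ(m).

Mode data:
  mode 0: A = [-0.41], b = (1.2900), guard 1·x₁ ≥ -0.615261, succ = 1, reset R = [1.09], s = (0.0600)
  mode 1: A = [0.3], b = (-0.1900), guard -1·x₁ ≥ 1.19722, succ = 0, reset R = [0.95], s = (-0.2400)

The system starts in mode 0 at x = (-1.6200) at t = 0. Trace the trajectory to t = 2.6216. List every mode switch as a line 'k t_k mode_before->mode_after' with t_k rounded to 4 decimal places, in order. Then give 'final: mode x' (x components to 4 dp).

Mode 0: guard c·x = -0.6153 hit at Δt = 0.5774 (t = 0.5774), x⁻ = (-0.6153) → reset → x⁺ = (-0.6106), jump to mode 1
Mode 1: guard c·x = 1.1972 hit at Δt = 1.2877 (t = 1.8651), x⁻ = (-1.1972) → reset → x⁺ = (-1.3774), jump to mode 0
Mode 0: guard c·x = -0.6153 hit at Δt = 0.4500 (t = 2.3151), x⁻ = (-0.6153) → reset → x⁺ = (-0.6106), jump to mode 1
Mode 1: flow for 0.3065 to horizon, guard not reached → x = (-0.7305)

1 0.5774 0->1
2 1.8651 1->0
3 2.3151 0->1
final: 1 -0.7305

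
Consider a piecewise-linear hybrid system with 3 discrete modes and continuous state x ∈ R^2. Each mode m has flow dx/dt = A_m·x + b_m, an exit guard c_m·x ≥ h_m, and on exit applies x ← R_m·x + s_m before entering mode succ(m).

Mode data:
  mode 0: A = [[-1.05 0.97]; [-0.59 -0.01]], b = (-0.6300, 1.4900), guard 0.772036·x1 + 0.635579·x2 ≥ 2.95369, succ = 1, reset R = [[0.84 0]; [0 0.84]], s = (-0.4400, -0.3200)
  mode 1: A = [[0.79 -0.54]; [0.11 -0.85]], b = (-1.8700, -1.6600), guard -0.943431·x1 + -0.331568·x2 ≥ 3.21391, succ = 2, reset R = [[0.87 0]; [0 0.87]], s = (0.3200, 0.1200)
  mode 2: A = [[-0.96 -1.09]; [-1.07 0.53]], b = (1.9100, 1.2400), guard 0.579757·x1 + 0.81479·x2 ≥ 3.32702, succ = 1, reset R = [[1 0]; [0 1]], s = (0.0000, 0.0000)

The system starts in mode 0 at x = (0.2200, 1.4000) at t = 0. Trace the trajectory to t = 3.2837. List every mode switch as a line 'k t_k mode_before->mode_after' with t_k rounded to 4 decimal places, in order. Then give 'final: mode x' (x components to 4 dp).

Mode 0: guard c·x = 2.9537 hit at Δt = 1.5407 (t = 1.5407), x⁻ = (1.3918, 2.9566) → reset → x⁺ = (0.7291, 2.1636), jump to mode 1
Mode 1: guard c·x = 3.2139 hit at Δt = 1.3060 (t = 2.8467), x⁻ = (-3.1543, -0.7179) → reset → x⁺ = (-2.4242, -0.5046), jump to mode 2
Mode 2: flow for 0.4370 to horizon, guard not reached → x = (-1.0059, 0.8367)

1 1.5407 0->1
2 2.8467 1->2
final: 2 -1.0059 0.8367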